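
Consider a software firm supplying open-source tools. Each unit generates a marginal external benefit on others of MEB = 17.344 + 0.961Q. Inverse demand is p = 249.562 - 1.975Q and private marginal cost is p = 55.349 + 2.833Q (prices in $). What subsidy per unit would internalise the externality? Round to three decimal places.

Social marginal cost = private MC − MEB = 38.005 + 1.872Q.
Set SMC = demand: 38.005 + 1.872Q = 249.562 - 1.975Q → Q* = 54.9927.
The Pigouvian subsidy equals MEB at Q*: 17.344 + 0.961×54.9927 = 70.1920.

subsidy = $70.192 per unit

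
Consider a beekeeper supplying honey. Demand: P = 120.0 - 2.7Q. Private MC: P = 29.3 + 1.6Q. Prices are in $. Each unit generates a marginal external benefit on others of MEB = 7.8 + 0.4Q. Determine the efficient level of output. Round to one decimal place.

Social marginal cost = private MC − MEB = 21.5 + 1.2Q.
Set SMC = demand: 21.5 + 1.2Q = 120.0 - 2.7Q → Q* = 25.2564.

Q* = 25.3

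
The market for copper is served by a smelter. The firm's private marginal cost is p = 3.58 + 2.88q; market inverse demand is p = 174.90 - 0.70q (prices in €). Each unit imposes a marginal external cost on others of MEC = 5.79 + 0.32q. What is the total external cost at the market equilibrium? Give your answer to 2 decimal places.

Market equilibrium (private): 3.58 + 2.88q = 174.90 - 0.70q → q_m = 47.8547.
Total external cost = ∫₀^{q_m} (5.79 + 0.32q) dq = 5.79×47.8547 + ½×0.32×47.8547² = 643.4903.

€643.49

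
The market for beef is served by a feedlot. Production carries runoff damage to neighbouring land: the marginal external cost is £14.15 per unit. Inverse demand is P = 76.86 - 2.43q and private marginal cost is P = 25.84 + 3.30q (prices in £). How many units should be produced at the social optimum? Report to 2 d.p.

q* = 6.43

Social marginal cost = private MC + MEC = 39.99 + 3.30q.
Set SMC = demand: 39.99 + 3.30q = 76.86 - 2.43q → q* = 6.4346.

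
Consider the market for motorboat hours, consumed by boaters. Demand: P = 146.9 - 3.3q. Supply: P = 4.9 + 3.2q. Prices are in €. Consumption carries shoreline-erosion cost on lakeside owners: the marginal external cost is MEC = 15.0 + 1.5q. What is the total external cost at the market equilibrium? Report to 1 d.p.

€685.6

Market equilibrium (private): 4.9 + 3.2q = 146.9 - 3.3q → q_m = 21.8462.
Total external cost = ∫₀^{q_m} (15.0 + 1.5q) dq = 15.0×21.8462 + ½×1.5×21.8462² = 685.6353.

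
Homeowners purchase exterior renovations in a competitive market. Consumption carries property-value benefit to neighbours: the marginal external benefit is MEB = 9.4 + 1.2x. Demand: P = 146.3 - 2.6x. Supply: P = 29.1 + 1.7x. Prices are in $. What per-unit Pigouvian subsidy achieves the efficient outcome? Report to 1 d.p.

Social marginal benefit = demand + MEB = 155.7 - 1.4x.
Set SMB = MC: 155.7 - 1.4x = 29.1 + 1.7x → x* = 40.8387.
The Pigouvian subsidy equals MEB at x*: 9.4 + 1.2×40.8387 = 58.4064.

subsidy = $58.4 per unit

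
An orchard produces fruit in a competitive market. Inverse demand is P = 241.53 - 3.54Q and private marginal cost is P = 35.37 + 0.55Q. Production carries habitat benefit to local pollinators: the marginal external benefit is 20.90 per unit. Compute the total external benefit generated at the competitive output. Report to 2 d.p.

Market equilibrium (private): 35.37 + 0.55Q = 241.53 - 3.54Q → Q_m = 50.4059.
Total external benefit = MEB × Q_m = 20.90 × 50.4059 = 1053.4833.

1053.48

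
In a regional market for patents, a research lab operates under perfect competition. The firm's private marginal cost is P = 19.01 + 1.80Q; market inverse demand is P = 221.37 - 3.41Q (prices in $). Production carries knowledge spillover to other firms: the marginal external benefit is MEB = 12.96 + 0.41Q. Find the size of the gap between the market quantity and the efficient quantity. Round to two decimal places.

Market equilibrium (private): 19.01 + 1.80Q = 221.37 - 3.41Q → Q_m = 38.8407.
Social marginal cost = private MC − MEB = 6.05 + 1.39Q.
Set SMC = demand: 6.05 + 1.39Q = 221.37 - 3.41Q → Q* = 44.8583.
Gap = |38.8407 − 44.8583| = 6.0176.

6.02 units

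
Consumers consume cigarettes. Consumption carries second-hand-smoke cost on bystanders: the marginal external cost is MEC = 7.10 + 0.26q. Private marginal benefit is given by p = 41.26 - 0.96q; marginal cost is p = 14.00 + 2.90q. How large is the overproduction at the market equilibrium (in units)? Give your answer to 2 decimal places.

2.17 units

Market equilibrium (private): 14.00 + 2.90q = 41.26 - 0.96q → q_m = 7.0622.
Social marginal benefit = demand − MEC = 34.16 - 1.22q.
Set SMB = MC: 34.16 - 1.22q = 14.00 + 2.90q → q* = 4.8932.
Gap = |7.0622 − 4.8932| = 2.1690.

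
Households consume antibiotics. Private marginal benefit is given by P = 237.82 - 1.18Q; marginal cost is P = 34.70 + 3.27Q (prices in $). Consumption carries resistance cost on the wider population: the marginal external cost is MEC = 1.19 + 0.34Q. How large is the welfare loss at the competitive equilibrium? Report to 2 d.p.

Market equilibrium (private): 34.70 + 3.27Q = 237.82 - 1.18Q → Q_m = 45.6449.
Social marginal benefit = demand − MEC = 236.63 - 1.52Q.
Set SMB = MC: 236.63 - 1.52Q = 34.70 + 3.27Q → Q* = 42.1566.
Between Q* and Q_m the wedge MC − SMB runs linearly from 0 to MEC(Q_m), so the loss is a triangle.
DWL = ½ × 3.4883 × 16.7093 = 29.1435.

DWL = $29.14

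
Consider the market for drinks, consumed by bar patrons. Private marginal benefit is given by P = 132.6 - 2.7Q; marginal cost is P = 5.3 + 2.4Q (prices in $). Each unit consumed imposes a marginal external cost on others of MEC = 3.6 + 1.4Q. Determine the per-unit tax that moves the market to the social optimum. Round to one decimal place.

Social marginal benefit = demand − MEC = 129.0 - 4.1Q.
Set SMB = MC: 129.0 - 4.1Q = 5.3 + 2.4Q → Q* = 19.0308.
The Pigouvian tax equals MEC at Q*: 3.6 + 1.4×19.0308 = 30.2431.

tax = $30.2 per unit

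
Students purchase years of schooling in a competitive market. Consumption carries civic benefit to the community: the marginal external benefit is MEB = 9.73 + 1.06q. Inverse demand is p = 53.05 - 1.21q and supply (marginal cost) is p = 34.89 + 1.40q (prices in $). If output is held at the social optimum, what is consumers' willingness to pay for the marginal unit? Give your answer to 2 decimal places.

Social marginal benefit = demand + MEB = 62.78 - 0.15q.
Set SMB = MC: 62.78 - 0.15q = 34.89 + 1.40q → q* = 17.9935.
Consumer price on the demand curve at q*: 53.05 − 1.21×17.9935 = 31.2779.

P = $31.28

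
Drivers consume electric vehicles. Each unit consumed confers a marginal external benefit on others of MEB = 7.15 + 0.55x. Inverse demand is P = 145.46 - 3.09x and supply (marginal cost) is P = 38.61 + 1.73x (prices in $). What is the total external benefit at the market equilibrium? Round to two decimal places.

Market equilibrium (private): 38.61 + 1.73x = 145.46 - 3.09x → x_m = 22.1680.
Total external benefit = ∫₀^{x_m} (7.15 + 0.55x) dx = 7.15×22.1680 + ½×0.55×22.1680² = 293.6418.

$293.64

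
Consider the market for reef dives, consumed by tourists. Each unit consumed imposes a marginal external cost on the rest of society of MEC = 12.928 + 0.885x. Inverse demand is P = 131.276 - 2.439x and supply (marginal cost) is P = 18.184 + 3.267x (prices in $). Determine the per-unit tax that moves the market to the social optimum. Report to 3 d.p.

Social marginal benefit = demand − MEC = 118.348 - 3.324x.
Set SMB = MC: 118.348 - 3.324x = 18.184 + 3.267x → x* = 15.1971.
The Pigouvian tax equals MEC at x*: 12.928 + 0.885×15.1971 = 26.3774.

tax = $26.377 per unit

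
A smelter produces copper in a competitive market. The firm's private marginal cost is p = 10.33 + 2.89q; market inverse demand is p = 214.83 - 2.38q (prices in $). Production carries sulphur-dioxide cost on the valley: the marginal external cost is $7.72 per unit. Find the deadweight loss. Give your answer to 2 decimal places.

Market equilibrium (private): 10.33 + 2.89q = 214.83 - 2.38q → q_m = 38.8046.
Social marginal cost = private MC + MEC = 18.05 + 2.89q.
Set SMC = demand: 18.05 + 2.89q = 214.83 - 2.38q → q* = 37.3397.
Between q* and q_m the wedge SMC − demand runs linearly from 0 to MEC(q_m), so the loss is a triangle.
DWL = ½ × 1.4649 × 7.7200 = 5.6545.

DWL = $5.65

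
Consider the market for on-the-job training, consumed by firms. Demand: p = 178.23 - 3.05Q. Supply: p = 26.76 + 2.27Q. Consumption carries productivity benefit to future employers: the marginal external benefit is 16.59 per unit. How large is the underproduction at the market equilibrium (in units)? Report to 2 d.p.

Market equilibrium (private): 26.76 + 2.27Q = 178.23 - 3.05Q → Q_m = 28.4718.
Social marginal benefit = demand + MEB = 194.82 - 3.05Q.
Set SMB = MC: 194.82 - 3.05Q = 26.76 + 2.27Q → Q* = 31.5902.
Gap = |28.4718 − 31.5902| = 3.1184.

3.12 units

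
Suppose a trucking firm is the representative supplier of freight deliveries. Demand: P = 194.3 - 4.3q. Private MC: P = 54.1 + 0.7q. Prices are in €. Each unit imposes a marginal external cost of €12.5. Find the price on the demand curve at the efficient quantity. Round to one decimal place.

Social marginal cost = private MC + MEC = 66.6 + 0.7q.
Set SMC = demand: 66.6 + 0.7q = 194.3 - 4.3q → q* = 25.5400.
Consumer price on the demand curve at q*: 194.3 − 4.3×25.5400 = 84.4780.

P = €84.5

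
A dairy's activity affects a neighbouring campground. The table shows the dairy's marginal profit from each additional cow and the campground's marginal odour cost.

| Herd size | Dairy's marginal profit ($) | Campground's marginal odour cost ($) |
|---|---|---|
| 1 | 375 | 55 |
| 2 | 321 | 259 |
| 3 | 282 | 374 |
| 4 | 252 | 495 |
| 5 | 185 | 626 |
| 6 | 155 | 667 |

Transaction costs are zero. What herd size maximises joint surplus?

2

Bargaining reaches the level where marginal profit last exceeds marginal odour cost.
That holds through level 2 (321 ≥ 259) but not at 3 (282 < 374).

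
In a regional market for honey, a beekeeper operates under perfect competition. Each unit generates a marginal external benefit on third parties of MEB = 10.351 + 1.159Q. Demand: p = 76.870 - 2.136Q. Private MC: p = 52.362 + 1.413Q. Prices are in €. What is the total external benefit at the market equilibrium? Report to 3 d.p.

€99.115

Market equilibrium (private): 52.362 + 1.413Q = 76.870 - 2.136Q → Q_m = 6.9056.
Total external benefit = ∫₀^{Q_m} (10.351 + 1.159Q) dQ = 10.351×6.9056 + ½×1.159×6.9056² = 99.1147.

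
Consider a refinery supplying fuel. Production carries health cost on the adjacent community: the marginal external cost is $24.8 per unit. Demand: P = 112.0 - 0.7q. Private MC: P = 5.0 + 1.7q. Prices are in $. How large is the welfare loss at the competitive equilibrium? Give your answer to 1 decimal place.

Market equilibrium (private): 5.0 + 1.7q = 112.0 - 0.7q → q_m = 44.5833.
Social marginal cost = private MC + MEC = 29.8 + 1.7q.
Set SMC = demand: 29.8 + 1.7q = 112.0 - 0.7q → q* = 34.2500.
Between q* and q_m the wedge SMC − demand runs linearly from 0 to MEC(q_m), so the loss is a triangle.
DWL = ½ × 10.3333 × 24.8000 = 128.1329.

DWL = $128.1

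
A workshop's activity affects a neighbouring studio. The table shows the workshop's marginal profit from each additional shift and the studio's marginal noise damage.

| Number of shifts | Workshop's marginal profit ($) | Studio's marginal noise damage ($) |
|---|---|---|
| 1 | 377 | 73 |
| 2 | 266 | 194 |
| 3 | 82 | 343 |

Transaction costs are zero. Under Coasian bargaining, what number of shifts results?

Bargaining reaches the level where marginal profit last exceeds marginal noise damage.
That holds through level 2 (266 ≥ 194) but not at 3 (82 < 343).

2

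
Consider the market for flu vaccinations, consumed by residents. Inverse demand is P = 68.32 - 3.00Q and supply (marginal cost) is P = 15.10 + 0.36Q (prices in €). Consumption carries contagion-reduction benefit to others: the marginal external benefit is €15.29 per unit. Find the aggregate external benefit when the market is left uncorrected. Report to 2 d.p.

€242.18

Market equilibrium (private): 15.10 + 0.36Q = 68.32 - 3.00Q → Q_m = 15.8393.
Total external benefit = MEB × Q_m = 15.29 × 15.8393 = 242.1829.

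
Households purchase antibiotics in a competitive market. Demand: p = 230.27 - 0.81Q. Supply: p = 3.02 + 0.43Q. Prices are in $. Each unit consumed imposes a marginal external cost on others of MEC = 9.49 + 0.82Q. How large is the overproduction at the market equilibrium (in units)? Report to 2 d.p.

Market equilibrium (private): 3.02 + 0.43Q = 230.27 - 0.81Q → Q_m = 183.2661.
Social marginal benefit = demand − MEC = 220.78 - 1.63Q.
Set SMB = MC: 220.78 - 1.63Q = 3.02 + 0.43Q → Q* = 105.7087.
Gap = |183.2661 − 105.7087| = 77.5574.

77.56 units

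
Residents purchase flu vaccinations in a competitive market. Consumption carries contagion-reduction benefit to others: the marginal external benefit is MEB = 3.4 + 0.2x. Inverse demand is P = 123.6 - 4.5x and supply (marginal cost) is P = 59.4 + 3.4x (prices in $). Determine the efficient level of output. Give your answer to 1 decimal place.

Social marginal benefit = demand + MEB = 127.0 - 4.3x.
Set SMB = MC: 127.0 - 4.3x = 59.4 + 3.4x → x* = 8.7792.

x* = 8.8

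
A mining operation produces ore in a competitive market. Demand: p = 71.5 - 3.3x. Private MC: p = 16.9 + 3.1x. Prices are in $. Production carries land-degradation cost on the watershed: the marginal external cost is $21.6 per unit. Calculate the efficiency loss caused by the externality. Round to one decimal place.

DWL = $36.5

Market equilibrium (private): 16.9 + 3.1x = 71.5 - 3.3x → x_m = 8.5313.
Social marginal cost = private MC + MEC = 38.5 + 3.1x.
Set SMC = demand: 38.5 + 3.1x = 71.5 - 3.3x → x* = 5.1563.
Height of the DWL triangle at x_m is SMC(x_m) − demand(x_m) = MEC(x_m) = 21.6000.
DWL = ½ × 3.3750 × 21.6000 = 36.4500.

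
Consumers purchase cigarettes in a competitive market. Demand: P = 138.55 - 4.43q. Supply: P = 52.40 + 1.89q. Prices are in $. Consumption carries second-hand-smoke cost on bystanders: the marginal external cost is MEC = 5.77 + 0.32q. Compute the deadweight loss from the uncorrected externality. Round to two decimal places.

Market equilibrium (private): 52.40 + 1.89q = 138.55 - 4.43q → q_m = 13.6313.
Social marginal benefit = demand − MEC = 132.78 - 4.75q.
Set SMB = MC: 132.78 - 4.75q = 52.40 + 1.89q → q* = 12.1054.
Between q* and q_m the wedge MC − SMB runs linearly from 0 to MEC(q_m), so the loss is a triangle.
DWL = ½ × 1.5259 × 10.1320 = 7.7302.

DWL = $7.73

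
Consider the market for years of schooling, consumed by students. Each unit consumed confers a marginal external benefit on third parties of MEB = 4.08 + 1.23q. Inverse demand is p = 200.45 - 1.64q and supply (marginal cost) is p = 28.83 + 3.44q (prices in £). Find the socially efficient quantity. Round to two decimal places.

Social marginal benefit = demand + MEB = 204.53 - 0.41q.
Set SMB = MC: 204.53 - 0.41q = 28.83 + 3.44q → q* = 45.6364.

q* = 45.64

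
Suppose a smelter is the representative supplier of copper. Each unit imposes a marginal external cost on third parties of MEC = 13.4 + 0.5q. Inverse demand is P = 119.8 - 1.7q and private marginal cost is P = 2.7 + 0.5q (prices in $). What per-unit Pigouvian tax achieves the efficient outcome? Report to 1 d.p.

Social marginal cost = private MC + MEC = 16.1 + q.
Set SMC = demand: 16.1 + q = 119.8 - 1.7q → q* = 38.4074.
The Pigouvian tax equals MEC at q*: 13.4 + 0.5×38.4074 = 32.6037.

tax = $32.6 per unit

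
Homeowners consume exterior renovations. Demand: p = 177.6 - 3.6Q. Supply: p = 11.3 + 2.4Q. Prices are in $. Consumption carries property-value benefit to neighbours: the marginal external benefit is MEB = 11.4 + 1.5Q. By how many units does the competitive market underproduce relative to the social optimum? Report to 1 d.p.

Market equilibrium (private): 11.3 + 2.4Q = 177.6 - 3.6Q → Q_m = 27.7167.
Social marginal benefit = demand + MEB = 189.0 - 2.1Q.
Set SMB = MC: 189.0 - 2.1Q = 11.3 + 2.4Q → Q* = 39.4889.
Gap = |27.7167 − 39.4889| = 11.7722.

11.8 units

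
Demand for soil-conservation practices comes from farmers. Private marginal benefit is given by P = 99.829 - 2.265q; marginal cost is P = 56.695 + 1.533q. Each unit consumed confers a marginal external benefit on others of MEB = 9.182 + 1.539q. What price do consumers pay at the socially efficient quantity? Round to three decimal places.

P = 47.374

Social marginal benefit = demand + MEB = 109.011 - 0.726q.
Set SMB = MC: 109.011 - 0.726q = 56.695 + 1.533q → q* = 23.1589.
Consumer price on the demand curve at q*: 99.829 − 2.265×23.1589 = 47.3741.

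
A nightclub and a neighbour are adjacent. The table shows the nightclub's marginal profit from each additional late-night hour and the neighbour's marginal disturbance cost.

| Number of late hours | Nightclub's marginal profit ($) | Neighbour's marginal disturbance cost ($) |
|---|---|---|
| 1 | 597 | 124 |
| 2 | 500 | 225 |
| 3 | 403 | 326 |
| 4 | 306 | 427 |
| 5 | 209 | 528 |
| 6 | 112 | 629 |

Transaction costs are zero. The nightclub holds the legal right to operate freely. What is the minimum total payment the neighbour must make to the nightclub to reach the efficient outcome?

$627

Left alone the nightclub would choose level 6 (marginal profit stays positive).
Efficient level: k* = 3 (marginal profit ≥ marginal disturbance cost through 3).
The neighbour must at least cover the nightclub's forgone profit from cutting 6→3: 306 + 209 + 112 = 627.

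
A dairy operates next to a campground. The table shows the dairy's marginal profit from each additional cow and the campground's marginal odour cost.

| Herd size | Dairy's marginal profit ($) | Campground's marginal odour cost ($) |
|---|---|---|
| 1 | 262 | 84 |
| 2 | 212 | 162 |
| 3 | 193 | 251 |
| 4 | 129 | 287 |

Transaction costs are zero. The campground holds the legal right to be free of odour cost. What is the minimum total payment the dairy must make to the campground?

Efficient level: marginal profit ≥ marginal odour cost through level 2, so k* = 2.
With the campground holding the right, the dairy must at least compensate total damage at k*: 84 + 162 = 246.

$246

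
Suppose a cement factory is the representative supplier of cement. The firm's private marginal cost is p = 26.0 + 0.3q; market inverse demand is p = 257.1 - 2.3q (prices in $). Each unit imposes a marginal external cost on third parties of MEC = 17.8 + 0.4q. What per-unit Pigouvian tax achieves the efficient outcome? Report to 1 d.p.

tax = $46.2 per unit

Social marginal cost = private MC + MEC = 43.8 + 0.7q.
Set SMC = demand: 43.8 + 0.7q = 257.1 - 2.3q → q* = 71.1000.
The Pigouvian tax equals MEC at q*: 17.8 + 0.4×71.1000 = 46.2400.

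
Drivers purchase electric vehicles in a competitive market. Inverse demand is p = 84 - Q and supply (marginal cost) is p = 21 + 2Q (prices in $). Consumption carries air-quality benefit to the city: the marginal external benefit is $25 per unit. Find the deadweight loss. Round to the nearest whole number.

Market equilibrium (private): 21 + 2Q = 84 - Q → Q_m = 21.0000.
Social marginal benefit = demand + MEB = 109 - Q.
Set SMB = MC: 109 - Q = 21 + 2Q → Q* = 29.3333.
The welfare-loss triangle has base |Q_m − Q*| and height MEB(Q_m) (the vertical gap between SMB and MC is zero at Q* and MEB at Q_m).
DWL = ½ × 8.3333 × 25.0000 = 104.1663.

DWL = $104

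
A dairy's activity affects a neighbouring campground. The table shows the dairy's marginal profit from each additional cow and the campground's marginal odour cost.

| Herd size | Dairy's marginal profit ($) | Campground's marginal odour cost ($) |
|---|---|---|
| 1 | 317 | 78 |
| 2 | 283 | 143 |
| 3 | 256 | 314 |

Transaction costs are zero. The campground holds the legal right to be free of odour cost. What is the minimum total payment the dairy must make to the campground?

Efficient level: marginal profit ≥ marginal odour cost through level 2, so k* = 2.
With the campground holding the right, the dairy must at least compensate total damage at k*: 78 + 143 = 221.

$221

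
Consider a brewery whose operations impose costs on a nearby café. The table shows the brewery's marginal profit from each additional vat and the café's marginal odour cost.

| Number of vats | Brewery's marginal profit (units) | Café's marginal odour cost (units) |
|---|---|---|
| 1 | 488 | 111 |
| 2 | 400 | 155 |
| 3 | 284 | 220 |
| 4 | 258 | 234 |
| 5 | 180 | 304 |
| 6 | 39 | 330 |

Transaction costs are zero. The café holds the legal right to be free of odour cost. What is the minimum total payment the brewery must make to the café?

720

Efficient level: marginal profit ≥ marginal odour cost through level 4, so k* = 4.
With the café holding the right, the brewery must at least compensate total damage at k*: 111 + 155 + 220 + 234 = 720.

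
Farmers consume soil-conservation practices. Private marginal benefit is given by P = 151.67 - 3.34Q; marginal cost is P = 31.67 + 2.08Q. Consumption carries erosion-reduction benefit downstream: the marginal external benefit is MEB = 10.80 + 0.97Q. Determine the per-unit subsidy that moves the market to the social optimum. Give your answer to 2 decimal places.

subsidy = 39.31 per unit

Social marginal benefit = demand + MEB = 162.47 - 2.37Q.
Set SMB = MC: 162.47 - 2.37Q = 31.67 + 2.08Q → Q* = 29.3933.
The Pigouvian subsidy equals MEB at Q*: 10.80 + 0.97×29.3933 = 39.3115.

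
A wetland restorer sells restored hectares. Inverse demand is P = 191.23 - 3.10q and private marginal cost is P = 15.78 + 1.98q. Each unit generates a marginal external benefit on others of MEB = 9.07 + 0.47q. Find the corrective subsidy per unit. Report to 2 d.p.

subsidy = 27.88 per unit

Social marginal cost = private MC − MEB = 6.71 + 1.51q.
Set SMC = demand: 6.71 + 1.51q = 191.23 - 3.10q → q* = 40.0260.
The Pigouvian subsidy equals MEB at q*: 9.07 + 0.47×40.0260 = 27.8822.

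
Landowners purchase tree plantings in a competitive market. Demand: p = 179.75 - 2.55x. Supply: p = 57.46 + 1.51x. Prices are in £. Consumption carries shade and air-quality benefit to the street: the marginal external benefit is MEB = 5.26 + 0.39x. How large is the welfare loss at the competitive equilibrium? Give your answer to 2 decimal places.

Market equilibrium (private): 57.46 + 1.51x = 179.75 - 2.55x → x_m = 30.1207.
Social marginal benefit = demand + MEB = 185.01 - 2.16x.
Set SMB = MC: 185.01 - 2.16x = 57.46 + 1.51x → x* = 34.7548.
Height of the DWL triangle at x_m is SMB(x_m) − MC(x_m) = MEB(x_m) = 17.0071.
DWL = ½ × 4.6341 × 17.0071 = 39.4063.

DWL = £39.41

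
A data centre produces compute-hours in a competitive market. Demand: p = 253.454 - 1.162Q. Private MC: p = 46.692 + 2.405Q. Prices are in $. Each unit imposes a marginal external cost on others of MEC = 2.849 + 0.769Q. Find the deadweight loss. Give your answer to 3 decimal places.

Market equilibrium (private): 46.692 + 2.405Q = 253.454 - 1.162Q → Q_m = 57.9652.
Social marginal cost = private MC + MEC = 49.541 + 3.174Q.
Set SMC = demand: 49.541 + 3.174Q = 253.454 - 1.162Q → Q* = 47.0279.
Height of the DWL triangle at Q_m is SMC(Q_m) − demand(Q_m) = MEC(Q_m) = 47.4243.
DWL = ½ × 10.9373 × 47.4243 = 259.3469.

DWL = $259.347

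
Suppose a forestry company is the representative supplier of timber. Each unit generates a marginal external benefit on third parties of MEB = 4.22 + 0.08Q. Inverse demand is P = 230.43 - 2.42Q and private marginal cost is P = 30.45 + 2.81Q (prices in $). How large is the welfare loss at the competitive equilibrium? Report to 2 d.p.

Market equilibrium (private): 30.45 + 2.81Q = 230.43 - 2.42Q → Q_m = 38.2371.
Social marginal cost = private MC − MEB = 26.23 + 2.73Q.
Set SMC = demand: 26.23 + 2.73Q = 230.43 - 2.42Q → Q* = 39.6505.
The welfare-loss triangle has base |Q_m − Q*| and height MEB(Q_m) (the vertical gap between SMC and demand is zero at Q* and MEB at Q_m).
DWL = ½ × 1.4134 × 7.2790 = 5.1441.

DWL = $5.14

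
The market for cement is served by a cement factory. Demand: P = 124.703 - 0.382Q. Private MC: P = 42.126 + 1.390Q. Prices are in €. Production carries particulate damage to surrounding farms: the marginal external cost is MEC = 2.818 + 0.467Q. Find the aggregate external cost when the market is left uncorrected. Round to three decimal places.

€638.403

Market equilibrium (private): 42.126 + 1.390Q = 124.703 - 0.382Q → Q_m = 46.6010.
Total external cost = ∫₀^{Q_m} (2.818 + 0.467Q) dQ = 2.818×46.6010 + ½×0.467×46.6010² = 638.4026.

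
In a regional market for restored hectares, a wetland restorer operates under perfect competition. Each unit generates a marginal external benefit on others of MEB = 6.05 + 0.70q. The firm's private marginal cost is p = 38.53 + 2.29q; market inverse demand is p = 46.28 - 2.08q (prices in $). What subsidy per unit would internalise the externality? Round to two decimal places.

Social marginal cost = private MC − MEB = 32.48 + 1.59q.
Set SMC = demand: 32.48 + 1.59q = 46.28 - 2.08q → q* = 3.7602.
The Pigouvian subsidy equals MEB at q*: 6.05 + 0.70×3.7602 = 8.6821.

subsidy = $8.68 per unit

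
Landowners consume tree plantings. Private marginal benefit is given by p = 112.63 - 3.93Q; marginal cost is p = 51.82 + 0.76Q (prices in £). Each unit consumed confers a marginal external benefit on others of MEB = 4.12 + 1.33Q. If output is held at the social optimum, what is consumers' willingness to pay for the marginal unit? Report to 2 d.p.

Social marginal benefit = demand + MEB = 116.75 - 2.60Q.
Set SMB = MC: 116.75 - 2.60Q = 51.82 + 0.76Q → Q* = 19.3244.
Consumer price on the demand curve at Q*: 112.63 − 3.93×19.3244 = 36.6851.

P = £36.69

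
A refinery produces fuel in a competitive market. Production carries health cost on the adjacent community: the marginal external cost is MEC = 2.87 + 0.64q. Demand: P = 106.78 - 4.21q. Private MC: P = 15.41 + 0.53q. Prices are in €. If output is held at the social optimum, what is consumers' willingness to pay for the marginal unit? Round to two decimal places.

Social marginal cost = private MC + MEC = 18.28 + 1.17q.
Set SMC = demand: 18.28 + 1.17q = 106.78 - 4.21q → q* = 16.4498.
Consumer price on the demand curve at q*: 106.78 − 4.21×16.4498 = 37.5263.

P = €37.53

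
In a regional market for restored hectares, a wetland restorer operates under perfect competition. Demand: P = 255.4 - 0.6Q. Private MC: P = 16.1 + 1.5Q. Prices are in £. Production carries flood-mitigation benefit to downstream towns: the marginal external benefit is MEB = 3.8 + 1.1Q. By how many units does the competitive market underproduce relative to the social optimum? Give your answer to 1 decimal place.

Market equilibrium (private): 16.1 + 1.5Q = 255.4 - 0.6Q → Q_m = 113.9524.
Social marginal cost = private MC − MEB = 12.3 + 0.4Q.
Set SMC = demand: 12.3 + 0.4Q = 255.4 - 0.6Q → Q* = 243.1000.
Gap = |113.9524 − 243.1000| = 129.1476.

129.1 units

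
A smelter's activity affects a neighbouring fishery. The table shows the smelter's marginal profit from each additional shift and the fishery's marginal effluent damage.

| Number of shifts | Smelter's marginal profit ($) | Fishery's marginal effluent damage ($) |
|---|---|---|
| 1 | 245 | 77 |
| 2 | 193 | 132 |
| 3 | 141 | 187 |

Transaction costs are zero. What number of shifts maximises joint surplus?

2

Bargaining reaches the level where marginal profit last exceeds marginal effluent damage.
That holds through level 2 (193 ≥ 132) but not at 3 (141 < 187).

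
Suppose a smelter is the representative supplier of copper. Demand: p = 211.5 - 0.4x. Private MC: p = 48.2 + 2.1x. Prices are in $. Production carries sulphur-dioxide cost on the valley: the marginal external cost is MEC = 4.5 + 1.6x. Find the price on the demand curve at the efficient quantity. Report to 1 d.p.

P = $196.0

Social marginal cost = private MC + MEC = 52.7 + 3.7x.
Set SMC = demand: 52.7 + 3.7x = 211.5 - 0.4x → x* = 38.7317.
Consumer price on the demand curve at x*: 211.5 − 0.4×38.7317 = 196.0073.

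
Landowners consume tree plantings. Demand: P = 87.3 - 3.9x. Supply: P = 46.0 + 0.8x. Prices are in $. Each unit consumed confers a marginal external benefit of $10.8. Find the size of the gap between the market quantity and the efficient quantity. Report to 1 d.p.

2.3 units

Market equilibrium (private): 46.0 + 0.8x = 87.3 - 3.9x → x_m = 8.7872.
Social marginal benefit = demand + MEB = 98.1 - 3.9x.
Set SMB = MC: 98.1 - 3.9x = 46.0 + 0.8x → x* = 11.0851.
Gap = |8.7872 − 11.0851| = 2.2979.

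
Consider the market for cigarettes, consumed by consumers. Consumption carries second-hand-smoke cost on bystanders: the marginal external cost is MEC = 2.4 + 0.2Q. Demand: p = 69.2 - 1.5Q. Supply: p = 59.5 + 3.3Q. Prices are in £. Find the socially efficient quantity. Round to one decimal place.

Q* = 1.5

Social marginal benefit = demand − MEC = 66.8 - 1.7Q.
Set SMB = MC: 66.8 - 1.7Q = 59.5 + 3.3Q → Q* = 1.4600.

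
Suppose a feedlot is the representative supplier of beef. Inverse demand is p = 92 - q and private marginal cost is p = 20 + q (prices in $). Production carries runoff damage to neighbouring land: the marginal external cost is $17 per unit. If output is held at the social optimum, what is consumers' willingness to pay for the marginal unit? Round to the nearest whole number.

P = $65

Social marginal cost = private MC + MEC = 37 + q.
Set SMC = demand: 37 + q = 92 - q → q* = 27.5000.
Consumer price on the demand curve at q*: 92 − 1×27.5000 = 64.5000.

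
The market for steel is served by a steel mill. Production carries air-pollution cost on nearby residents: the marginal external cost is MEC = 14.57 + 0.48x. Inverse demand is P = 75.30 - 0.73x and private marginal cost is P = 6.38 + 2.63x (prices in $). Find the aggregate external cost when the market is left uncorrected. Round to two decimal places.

Market equilibrium (private): 6.38 + 2.63x = 75.30 - 0.73x → x_m = 20.5119.
Total external cost = ∫₀^{x_m} (14.57 + 0.48x) dx = 14.57×20.5119 + ½×0.48×20.5119² = 399.8355.

$399.84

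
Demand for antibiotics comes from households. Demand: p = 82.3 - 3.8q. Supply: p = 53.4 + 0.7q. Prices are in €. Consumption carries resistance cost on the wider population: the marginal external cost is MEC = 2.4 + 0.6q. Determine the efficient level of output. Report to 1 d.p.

Social marginal benefit = demand − MEC = 79.9 - 4.4q.
Set SMB = MC: 79.9 - 4.4q = 53.4 + 0.7q → q* = 5.1961.

q* = 5.2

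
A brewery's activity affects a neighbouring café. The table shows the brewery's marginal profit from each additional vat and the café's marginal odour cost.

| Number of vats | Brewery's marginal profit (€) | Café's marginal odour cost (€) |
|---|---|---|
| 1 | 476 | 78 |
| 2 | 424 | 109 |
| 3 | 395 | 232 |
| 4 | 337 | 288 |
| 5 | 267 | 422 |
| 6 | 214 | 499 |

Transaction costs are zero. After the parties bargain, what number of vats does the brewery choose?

Bargaining reaches the level where marginal profit last exceeds marginal odour cost.
That holds through level 4 (337 ≥ 288) but not at 5 (267 < 422).

4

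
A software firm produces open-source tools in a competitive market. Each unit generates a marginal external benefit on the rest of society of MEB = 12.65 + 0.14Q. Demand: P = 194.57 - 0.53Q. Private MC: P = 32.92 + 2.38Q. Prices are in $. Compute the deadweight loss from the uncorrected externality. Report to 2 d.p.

Market equilibrium (private): 32.92 + 2.38Q = 194.57 - 0.53Q → Q_m = 55.5498.
Social marginal cost = private MC − MEB = 20.27 + 2.24Q.
Set SMC = demand: 20.27 + 2.24Q = 194.57 - 0.53Q → Q* = 62.9242.
The loss is the area between SMC and demand from Q* to Q_m; with linear curves that's a triangle of height MEB(Q_m).
DWL = ½ × 7.3744 × 20.4270 = 75.3184.

DWL = $75.32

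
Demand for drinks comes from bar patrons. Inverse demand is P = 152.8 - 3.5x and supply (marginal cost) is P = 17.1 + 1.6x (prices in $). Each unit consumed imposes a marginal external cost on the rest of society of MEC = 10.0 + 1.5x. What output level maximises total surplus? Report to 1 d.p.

x* = 19.0

Social marginal benefit = demand − MEC = 142.8 - 5.0x.
Set SMB = MC: 142.8 - 5.0x = 17.1 + 1.6x → x* = 19.0455.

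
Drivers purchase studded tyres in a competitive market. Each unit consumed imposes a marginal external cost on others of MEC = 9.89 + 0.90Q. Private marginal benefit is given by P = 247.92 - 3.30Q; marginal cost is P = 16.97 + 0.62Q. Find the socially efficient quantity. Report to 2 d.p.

Q* = 45.86

Social marginal benefit = demand − MEC = 238.03 - 4.20Q.
Set SMB = MC: 238.03 - 4.20Q = 16.97 + 0.62Q → Q* = 45.8631.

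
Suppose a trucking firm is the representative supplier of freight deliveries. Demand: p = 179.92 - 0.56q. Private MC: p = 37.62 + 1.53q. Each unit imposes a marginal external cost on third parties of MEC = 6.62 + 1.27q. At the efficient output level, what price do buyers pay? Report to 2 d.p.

Social marginal cost = private MC + MEC = 44.24 + 2.80q.
Set SMC = demand: 44.24 + 2.80q = 179.92 - 0.56q → q* = 40.3810.
Consumer price on the demand curve at q*: 179.92 − 0.56×40.3810 = 157.3066.

P = 157.31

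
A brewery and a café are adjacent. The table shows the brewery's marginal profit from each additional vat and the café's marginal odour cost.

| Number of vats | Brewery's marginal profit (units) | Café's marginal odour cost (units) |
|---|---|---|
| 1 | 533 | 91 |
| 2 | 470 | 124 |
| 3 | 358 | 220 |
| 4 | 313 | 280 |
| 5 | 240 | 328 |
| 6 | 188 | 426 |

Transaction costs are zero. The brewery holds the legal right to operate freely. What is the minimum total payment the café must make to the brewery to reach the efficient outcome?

Left alone the brewery would choose level 6 (marginal profit stays positive).
Efficient level: k* = 4 (marginal profit ≥ marginal odour cost through 4).
The café must at least cover the brewery's forgone profit from cutting 6→4: 240 + 188 = 428.

428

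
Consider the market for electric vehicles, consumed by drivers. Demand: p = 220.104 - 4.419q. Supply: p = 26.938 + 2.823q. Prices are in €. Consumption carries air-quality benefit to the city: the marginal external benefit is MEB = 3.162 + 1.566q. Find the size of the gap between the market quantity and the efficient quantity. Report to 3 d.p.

7.916 units

Market equilibrium (private): 26.938 + 2.823q = 220.104 - 4.419q → q_m = 26.6730.
Social marginal benefit = demand + MEB = 223.266 - 2.853q.
Set SMB = MC: 223.266 - 2.853q = 26.938 + 2.823q → q* = 34.5891.
Gap = |26.6730 − 34.5891| = 7.9161.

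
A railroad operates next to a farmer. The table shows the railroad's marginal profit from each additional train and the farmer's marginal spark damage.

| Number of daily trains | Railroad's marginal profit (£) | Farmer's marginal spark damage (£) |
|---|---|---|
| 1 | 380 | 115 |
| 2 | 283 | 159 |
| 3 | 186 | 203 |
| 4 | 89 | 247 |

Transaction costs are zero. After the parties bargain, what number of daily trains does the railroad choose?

Bargaining reaches the level where marginal profit last exceeds marginal spark damage.
That holds through level 2 (283 ≥ 159) but not at 3 (186 < 203).

2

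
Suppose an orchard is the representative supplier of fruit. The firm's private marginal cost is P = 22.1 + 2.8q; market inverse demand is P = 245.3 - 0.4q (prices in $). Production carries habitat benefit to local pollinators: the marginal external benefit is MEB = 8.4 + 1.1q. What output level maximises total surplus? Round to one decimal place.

Social marginal cost = private MC − MEB = 13.7 + 1.7q.
Set SMC = demand: 13.7 + 1.7q = 245.3 - 0.4q → q* = 110.2857.

q* = 110.3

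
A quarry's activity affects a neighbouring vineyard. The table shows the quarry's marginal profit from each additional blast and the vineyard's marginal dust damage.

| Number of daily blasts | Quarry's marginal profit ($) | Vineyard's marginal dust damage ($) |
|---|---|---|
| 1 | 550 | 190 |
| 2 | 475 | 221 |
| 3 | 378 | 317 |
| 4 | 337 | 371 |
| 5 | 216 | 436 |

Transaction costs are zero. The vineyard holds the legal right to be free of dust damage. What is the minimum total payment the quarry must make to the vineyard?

$728

Efficient level: marginal profit ≥ marginal dust damage through level 3, so k* = 3.
With the vineyard holding the right, the quarry must at least compensate total damage at k*: 190 + 221 + 317 = 728.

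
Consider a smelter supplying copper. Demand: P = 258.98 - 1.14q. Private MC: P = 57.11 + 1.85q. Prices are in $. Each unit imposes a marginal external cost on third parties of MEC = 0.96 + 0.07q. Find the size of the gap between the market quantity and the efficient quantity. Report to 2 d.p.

1.86 units

Market equilibrium (private): 57.11 + 1.85q = 258.98 - 1.14q → q_m = 67.5151.
Social marginal cost = private MC + MEC = 58.07 + 1.92q.
Set SMC = demand: 58.07 + 1.92q = 258.98 - 1.14q → q* = 65.6569.
Gap = |67.5151 − 65.6569| = 1.8582.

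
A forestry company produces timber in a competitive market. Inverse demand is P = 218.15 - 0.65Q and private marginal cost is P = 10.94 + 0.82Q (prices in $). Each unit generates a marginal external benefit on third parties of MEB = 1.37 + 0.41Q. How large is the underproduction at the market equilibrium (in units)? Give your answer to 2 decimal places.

Market equilibrium (private): 10.94 + 0.82Q = 218.15 - 0.65Q → Q_m = 140.9592.
Social marginal cost = private MC − MEB = 9.57 + 0.41Q.
Set SMC = demand: 9.57 + 0.41Q = 218.15 - 0.65Q → Q* = 196.7736.
Gap = |140.9592 − 196.7736| = 55.8144.

55.81 units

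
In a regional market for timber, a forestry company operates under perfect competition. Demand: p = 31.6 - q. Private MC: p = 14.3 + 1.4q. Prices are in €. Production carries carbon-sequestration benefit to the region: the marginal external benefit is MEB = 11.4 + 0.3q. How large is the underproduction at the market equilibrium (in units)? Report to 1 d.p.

6.5 units

Market equilibrium (private): 14.3 + 1.4q = 31.6 - q → q_m = 7.2083.
Social marginal cost = private MC − MEB = 2.9 + 1.1q.
Set SMC = demand: 2.9 + 1.1q = 31.6 - q → q* = 13.6667.
Gap = |7.2083 − 13.6667| = 6.4584.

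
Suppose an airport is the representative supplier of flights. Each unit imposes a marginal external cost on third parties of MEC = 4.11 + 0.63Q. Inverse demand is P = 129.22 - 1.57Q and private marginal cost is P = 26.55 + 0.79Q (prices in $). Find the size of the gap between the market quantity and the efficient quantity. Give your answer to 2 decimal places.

Market equilibrium (private): 26.55 + 0.79Q = 129.22 - 1.57Q → Q_m = 43.5042.
Social marginal cost = private MC + MEC = 30.66 + 1.42Q.
Set SMC = demand: 30.66 + 1.42Q = 129.22 - 1.57Q → Q* = 32.9632.
Gap = |43.5042 − 32.9632| = 10.5410.

10.54 units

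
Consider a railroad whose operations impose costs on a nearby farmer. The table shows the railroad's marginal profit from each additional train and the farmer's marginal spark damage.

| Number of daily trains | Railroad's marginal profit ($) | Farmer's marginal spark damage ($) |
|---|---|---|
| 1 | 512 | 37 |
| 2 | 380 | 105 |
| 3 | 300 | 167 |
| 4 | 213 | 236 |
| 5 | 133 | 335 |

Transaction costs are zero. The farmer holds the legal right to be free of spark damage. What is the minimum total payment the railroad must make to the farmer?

Efficient level: marginal profit ≥ marginal spark damage through level 3, so k* = 3.
With the farmer holding the right, the railroad must at least compensate total damage at k*: 37 + 105 + 167 = 309.

$309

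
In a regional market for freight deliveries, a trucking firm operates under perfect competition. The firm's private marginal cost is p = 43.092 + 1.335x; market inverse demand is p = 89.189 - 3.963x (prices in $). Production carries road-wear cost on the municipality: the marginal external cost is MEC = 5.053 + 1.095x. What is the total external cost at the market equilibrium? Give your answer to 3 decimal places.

$85.413

Market equilibrium (private): 43.092 + 1.335x = 89.189 - 3.963x → x_m = 8.7008.
Total external cost = ∫₀^{x_m} (5.053 + 1.095x) dx = 5.053×8.7008 + ½×1.095×8.7008² = 85.4130.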